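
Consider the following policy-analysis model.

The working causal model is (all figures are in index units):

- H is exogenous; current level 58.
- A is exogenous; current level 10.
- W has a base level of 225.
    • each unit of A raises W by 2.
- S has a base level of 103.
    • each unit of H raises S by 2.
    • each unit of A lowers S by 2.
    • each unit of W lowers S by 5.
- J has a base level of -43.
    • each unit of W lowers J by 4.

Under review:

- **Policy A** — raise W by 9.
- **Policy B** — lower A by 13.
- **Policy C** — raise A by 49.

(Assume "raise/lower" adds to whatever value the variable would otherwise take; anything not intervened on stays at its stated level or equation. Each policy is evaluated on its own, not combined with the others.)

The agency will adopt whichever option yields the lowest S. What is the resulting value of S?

Policy A (W + 9):
  H = 58
  A = 10
  W = 225 + 2·10 (+9 from intervention) = 254
  S = 103 + 2·58 − 2·10 − 5·254 = -1071
Policy B (A − 13):
  H = 58
  A = 10 − 13 = -3
  W = 225 + 2·(-3) = 219
  S = 103 + 2·58 − 2·(-3) − 5·219 = -870
Policy C (A + 49):
  H = 58
  A = 10 + 49 = 59
  W = 225 + 2·59 = 343
  S = 103 + 2·58 − 2·59 − 5·343 = -1614
Comparing — Policy A: S=-1071, Policy B: S=-870, Policy C: S=-1614. Lowest is -1614 (Policy C).

-1614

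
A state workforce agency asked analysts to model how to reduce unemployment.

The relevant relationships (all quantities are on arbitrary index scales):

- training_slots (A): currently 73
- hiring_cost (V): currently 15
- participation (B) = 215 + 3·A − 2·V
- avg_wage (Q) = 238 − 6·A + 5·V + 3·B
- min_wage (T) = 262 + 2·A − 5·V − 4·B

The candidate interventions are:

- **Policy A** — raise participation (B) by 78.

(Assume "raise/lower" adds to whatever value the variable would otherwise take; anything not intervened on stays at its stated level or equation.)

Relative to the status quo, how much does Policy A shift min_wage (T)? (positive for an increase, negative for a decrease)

-312

Baseline:
  A = 73
  V = 15
  B = 215 + 3·73 − 2·15 = 404
  T = 262 + 2·73 − 5·15 − 4·404 = -1283
Policy A (B + 78):
  A = 73
  V = 15
  B = 215 + 3·73 − 2·15 (+78 from intervention) = 482
  T = 262 + 2·73 − 5·15 − 4·482 = -1595
Change in T: -1595 − (-1283) = -312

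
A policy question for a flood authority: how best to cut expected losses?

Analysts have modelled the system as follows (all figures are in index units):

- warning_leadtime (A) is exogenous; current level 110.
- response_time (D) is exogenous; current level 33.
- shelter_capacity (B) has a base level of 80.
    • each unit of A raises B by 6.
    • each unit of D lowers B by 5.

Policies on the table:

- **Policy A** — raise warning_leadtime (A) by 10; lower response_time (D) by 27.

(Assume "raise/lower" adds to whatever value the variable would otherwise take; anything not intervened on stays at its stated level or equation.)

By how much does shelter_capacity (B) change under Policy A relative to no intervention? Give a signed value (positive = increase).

Baseline:
  A = 110
  D = 33
  B = 80 + 6·110 − 5·33 = 575
Policy A (A + 10, D − 27):
  A = 110 + 10 = 120
  D = 33 − 27 = 6
  B = 80 + 6·120 − 5·6 = 770
Change in B: 770 − 575 = 195

195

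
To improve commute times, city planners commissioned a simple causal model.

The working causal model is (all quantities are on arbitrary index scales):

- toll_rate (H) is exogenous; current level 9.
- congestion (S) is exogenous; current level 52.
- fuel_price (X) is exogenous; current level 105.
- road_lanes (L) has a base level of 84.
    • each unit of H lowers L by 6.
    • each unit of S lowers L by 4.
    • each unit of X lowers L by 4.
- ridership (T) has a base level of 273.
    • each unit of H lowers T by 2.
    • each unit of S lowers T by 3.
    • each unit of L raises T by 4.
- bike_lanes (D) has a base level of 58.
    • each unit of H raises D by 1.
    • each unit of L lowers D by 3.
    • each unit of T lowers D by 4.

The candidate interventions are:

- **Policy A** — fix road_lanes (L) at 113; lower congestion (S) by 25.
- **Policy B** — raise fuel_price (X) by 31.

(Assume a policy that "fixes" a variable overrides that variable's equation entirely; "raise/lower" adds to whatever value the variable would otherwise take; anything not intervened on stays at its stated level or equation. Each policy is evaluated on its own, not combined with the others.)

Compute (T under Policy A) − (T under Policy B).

Policy A (L := 113, S − 25):
  H = 9
  S = 52 − 25 = 27
  X = 105
  L = 113
  T = 273 − 2·9 − 3·27 + 4·113 = 626
Policy B (X + 31):
  H = 9
  S = 52
  X = 105 + 31 = 136
  L = 84 − 6·9 − 4·52 − 4·136 = -722
  T = 273 − 2·9 − 3·52 + 4·(-722) = -2789
T: 626 − (-2789) = 3415

3415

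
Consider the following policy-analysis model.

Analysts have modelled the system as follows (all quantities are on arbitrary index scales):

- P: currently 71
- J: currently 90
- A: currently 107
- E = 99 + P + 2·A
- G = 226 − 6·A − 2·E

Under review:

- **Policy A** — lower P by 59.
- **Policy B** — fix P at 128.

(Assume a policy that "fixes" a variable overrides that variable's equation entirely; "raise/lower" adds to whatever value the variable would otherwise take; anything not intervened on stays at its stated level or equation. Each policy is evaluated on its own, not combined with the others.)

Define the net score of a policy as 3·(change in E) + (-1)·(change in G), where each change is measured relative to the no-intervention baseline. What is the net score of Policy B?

285

Baseline:
  P = 71
  A = 107
  E = 99 + 71 + 2·107 = 384
  G = 226 − 6·107 − 2·384 = -1184
Policy B (P := 128):
  P = 128
  A = 107
  E = 99 + 128 + 2·107 = 441
  G = 226 − 6·107 − 2·441 = -1298
ΔE = 441 − 384 = 57; ΔG = -1298 − (-1184) = -114
Score = 3·57 + (-1)·(-114) = 285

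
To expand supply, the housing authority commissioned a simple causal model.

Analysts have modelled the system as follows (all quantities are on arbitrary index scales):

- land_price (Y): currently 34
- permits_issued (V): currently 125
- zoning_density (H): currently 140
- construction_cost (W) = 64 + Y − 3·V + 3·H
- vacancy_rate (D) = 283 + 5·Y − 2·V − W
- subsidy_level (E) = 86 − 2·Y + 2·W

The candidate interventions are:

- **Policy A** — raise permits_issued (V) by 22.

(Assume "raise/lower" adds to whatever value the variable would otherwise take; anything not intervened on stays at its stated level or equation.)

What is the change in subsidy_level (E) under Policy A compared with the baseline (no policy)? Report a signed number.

Baseline:
  Y = 34
  V = 125
  H = 140
  W = 64 + 34 − 3·125 + 3·140 = 143
  E = 86 − 2·34 + 2·143 = 304
Policy A (V + 22):
  Y = 34
  V = 125 + 22 = 147
  H = 140
  W = 64 + 34 − 3·147 + 3·140 = 77
  E = 86 − 2·34 + 2·77 = 172
Change in E: 172 − 304 = -132

-132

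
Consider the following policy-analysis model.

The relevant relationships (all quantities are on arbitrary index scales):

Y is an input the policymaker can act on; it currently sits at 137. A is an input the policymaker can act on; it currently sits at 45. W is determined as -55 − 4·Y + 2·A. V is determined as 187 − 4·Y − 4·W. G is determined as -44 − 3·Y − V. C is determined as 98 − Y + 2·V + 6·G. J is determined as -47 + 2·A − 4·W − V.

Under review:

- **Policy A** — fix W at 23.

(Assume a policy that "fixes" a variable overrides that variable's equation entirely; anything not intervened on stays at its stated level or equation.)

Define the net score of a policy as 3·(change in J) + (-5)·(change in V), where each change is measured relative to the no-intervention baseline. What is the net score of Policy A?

Baseline:
  Y = 137
  A = 45
  W = -55 − 4·137 + 2·45 = -513
  V = 187 − 4·137 − 4·(-513) = 1691
  J = -47 + 2·45 − 4·(-513) − 1691 = 404
Policy A (W := 23):
  Y = 137
  A = 45
  W = 23
  V = 187 − 4·137 − 4·23 = -453
  J = -47 + 2·45 − 4·23 − (-453) = 404
ΔJ = 404 − 404 = 0; ΔV = -453 − 1691 = -2144
Score = 3·0 + (-5)·(-2144) = 10720

10720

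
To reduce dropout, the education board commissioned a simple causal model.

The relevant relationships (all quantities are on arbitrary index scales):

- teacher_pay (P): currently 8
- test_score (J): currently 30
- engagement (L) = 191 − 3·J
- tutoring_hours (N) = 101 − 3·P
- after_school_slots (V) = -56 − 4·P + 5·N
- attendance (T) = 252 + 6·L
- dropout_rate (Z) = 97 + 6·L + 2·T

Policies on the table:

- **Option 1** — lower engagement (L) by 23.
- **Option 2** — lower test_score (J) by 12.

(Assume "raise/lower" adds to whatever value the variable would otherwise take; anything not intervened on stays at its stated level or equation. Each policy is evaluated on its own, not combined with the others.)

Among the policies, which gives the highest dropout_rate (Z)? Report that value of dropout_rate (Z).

3067

Option 1 (L − 23):
  J = 30
  L = 191 − 3·30 (−23 from intervention) = 78
  T = 252 + 6·78 = 720
  Z = 97 + 6·78 + 2·720 = 2005
Option 2 (J − 12):
  J = 30 − 12 = 18
  L = 191 − 3·18 = 137
  T = 252 + 6·137 = 1074
  Z = 97 + 6·137 + 2·1074 = 3067
Comparing — Option 1: Z=2005, Option 2: Z=3067. Highest is 3067 (Option 2).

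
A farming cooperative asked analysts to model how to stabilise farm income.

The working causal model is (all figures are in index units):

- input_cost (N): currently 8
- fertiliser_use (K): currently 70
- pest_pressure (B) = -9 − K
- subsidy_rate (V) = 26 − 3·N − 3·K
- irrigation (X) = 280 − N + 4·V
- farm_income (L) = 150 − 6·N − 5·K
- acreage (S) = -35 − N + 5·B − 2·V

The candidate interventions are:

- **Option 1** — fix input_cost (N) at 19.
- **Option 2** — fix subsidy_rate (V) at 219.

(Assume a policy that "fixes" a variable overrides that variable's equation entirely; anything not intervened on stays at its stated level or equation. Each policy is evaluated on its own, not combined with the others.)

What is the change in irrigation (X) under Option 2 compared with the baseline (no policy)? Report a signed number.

1708

Baseline:
  N = 8
  K = 70
  V = 26 − 3·8 − 3·70 = -208
  X = 280 − 8 + 4·(-208) = -560
Option 2 (V := 219):
  N = 8
  K = 70
  V = 219
  X = 280 − 8 + 4·219 = 1148
Change in X: 1148 − (-560) = 1708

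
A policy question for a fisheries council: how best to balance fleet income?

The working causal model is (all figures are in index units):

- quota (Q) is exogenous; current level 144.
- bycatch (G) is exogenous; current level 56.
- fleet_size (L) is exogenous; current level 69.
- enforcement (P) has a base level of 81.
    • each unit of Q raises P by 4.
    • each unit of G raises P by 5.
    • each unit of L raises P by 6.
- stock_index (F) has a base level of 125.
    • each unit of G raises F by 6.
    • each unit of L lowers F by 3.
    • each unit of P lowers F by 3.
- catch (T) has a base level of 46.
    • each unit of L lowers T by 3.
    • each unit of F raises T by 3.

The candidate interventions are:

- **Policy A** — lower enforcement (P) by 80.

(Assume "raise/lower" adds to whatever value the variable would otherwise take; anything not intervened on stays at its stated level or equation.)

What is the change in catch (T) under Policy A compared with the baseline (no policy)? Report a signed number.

720

Baseline:
  Q = 144
  G = 56
  L = 69
  P = 81 + 4·144 + 5·56 + 6·69 = 1351
  F = 125 + 6·56 − 3·69 − 3·1351 = -3799
  T = 46 − 3·69 + 3·(-3799) = -11558
Policy A (P − 80):
  Q = 144
  G = 56
  L = 69
  P = 81 + 4·144 + 5·56 + 6·69 (−80 from intervention) = 1271
  F = 125 + 6·56 − 3·69 − 3·1271 = -3559
  T = 46 − 3·69 + 3·(-3559) = -10838
Change in T: -10838 − (-11558) = 720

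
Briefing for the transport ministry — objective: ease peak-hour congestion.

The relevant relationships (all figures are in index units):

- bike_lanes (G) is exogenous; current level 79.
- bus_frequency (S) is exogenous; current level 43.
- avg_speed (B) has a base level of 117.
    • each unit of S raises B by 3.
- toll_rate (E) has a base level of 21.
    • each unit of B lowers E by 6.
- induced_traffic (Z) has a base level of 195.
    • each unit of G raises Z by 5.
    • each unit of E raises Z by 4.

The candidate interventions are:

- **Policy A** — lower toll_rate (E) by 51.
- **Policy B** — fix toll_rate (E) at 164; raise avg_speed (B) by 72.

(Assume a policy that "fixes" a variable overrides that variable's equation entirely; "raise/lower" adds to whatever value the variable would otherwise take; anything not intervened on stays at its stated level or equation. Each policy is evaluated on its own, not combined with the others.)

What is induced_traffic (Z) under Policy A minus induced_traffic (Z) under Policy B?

Policy A (E − 51):
  G = 79
  S = 43
  B = 117 + 3·43 = 246
  E = 21 − 6·246 (−51 from intervention) = -1506
  Z = 195 + 5·79 + 4·(-1506) = -5434
Policy B (E := 164, B + 72):
  G = 79
  S = 43
  B = 117 + 3·43 (+72 from intervention) = 318
  E = 164
  Z = 195 + 5·79 + 4·164 = 1246
Z: -5434 − 1246 = -6680

-6680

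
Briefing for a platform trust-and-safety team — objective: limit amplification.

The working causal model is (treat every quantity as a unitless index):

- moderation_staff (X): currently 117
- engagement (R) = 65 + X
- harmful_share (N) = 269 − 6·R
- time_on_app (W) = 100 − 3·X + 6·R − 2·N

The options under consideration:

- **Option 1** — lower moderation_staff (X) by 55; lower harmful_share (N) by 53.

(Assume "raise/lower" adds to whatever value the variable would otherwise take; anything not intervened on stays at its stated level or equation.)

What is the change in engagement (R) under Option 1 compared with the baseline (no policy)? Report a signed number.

-55

Baseline:
  X = 117
  R = 65 + 117 = 182
Option 1 (X − 55, N − 53):
  X = 117 − 55 = 62
  R = 65 + 62 = 127
Change in R: 127 − 182 = -55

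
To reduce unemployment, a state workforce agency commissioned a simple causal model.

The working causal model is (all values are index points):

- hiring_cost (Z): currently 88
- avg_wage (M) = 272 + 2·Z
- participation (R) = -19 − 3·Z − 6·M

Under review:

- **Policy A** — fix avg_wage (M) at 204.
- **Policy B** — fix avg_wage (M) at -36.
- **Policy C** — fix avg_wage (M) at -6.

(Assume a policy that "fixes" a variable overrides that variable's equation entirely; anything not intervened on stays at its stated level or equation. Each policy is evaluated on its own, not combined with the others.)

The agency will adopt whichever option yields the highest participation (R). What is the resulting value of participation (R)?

Policy A (M := 204):
  Z = 88
  M = 204
  R = -19 − 3·88 − 6·204 = -1507
Policy B (M := -36):
  Z = 88
  M = -36
  R = -19 − 3·88 − 6·(-36) = -67
Policy C (M := -6):
  Z = 88
  M = -6
  R = -19 − 3·88 − 6·(-6) = -247
Comparing — Policy A: R=-1507, Policy B: R=-67, Policy C: R=-247. Highest is -67 (Policy B).

-67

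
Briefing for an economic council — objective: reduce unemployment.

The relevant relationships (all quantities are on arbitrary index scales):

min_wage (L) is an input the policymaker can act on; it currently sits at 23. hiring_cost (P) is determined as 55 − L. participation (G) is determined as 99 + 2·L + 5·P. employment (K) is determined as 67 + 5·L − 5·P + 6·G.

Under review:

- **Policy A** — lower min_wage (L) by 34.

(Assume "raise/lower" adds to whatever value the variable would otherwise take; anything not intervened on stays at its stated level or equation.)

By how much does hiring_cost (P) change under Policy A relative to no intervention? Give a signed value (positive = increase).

Baseline:
  L = 23
  P = 55 − 23 = 32
Policy A (L − 34):
  L = 23 − 34 = -11
  P = 55 − (-11) = 66
Change in P: 66 − 32 = 34

34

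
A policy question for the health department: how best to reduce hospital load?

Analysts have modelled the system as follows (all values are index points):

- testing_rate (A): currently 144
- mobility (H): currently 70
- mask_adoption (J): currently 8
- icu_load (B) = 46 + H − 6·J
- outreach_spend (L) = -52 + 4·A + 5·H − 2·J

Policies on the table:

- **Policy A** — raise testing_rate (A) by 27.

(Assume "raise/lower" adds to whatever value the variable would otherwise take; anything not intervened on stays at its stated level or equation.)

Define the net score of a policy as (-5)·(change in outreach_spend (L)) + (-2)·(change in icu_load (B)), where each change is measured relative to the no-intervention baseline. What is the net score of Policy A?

-540

Baseline:
  A = 144
  H = 70
  J = 8
  B = 46 + 70 − 6·8 = 68
  L = -52 + 4·144 + 5·70 − 2·8 = 858
Policy A (A + 27):
  A = 144 + 27 = 171
  H = 70
  J = 8
  B = 46 + 70 − 6·8 = 68
  L = -52 + 4·171 + 5·70 − 2·8 = 966
ΔL = 966 − 858 = 108; ΔB = 68 − 68 = 0
Score = (-5)·108 + (-2)·0 = -540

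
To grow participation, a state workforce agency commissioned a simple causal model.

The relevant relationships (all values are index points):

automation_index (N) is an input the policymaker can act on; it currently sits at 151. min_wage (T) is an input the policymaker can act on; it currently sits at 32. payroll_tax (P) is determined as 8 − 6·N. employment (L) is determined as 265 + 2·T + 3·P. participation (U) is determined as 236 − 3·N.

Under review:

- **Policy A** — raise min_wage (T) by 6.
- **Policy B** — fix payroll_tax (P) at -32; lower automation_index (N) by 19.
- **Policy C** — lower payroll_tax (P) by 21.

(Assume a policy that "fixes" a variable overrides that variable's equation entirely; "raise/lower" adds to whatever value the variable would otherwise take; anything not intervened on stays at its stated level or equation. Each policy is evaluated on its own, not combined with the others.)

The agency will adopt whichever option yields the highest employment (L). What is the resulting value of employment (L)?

Policy A (T + 6):
  N = 151
  T = 32 + 6 = 38
  P = 8 − 6·151 = -898
  L = 265 + 2·38 + 3·(-898) = -2353
Policy B (P := -32, N − 19):
  N = 151 − 19 = 132
  T = 32
  P = -32
  L = 265 + 2·32 + 3·(-32) = 233
Policy C (P − 21):
  N = 151
  T = 32
  P = 8 − 6·151 (−21 from intervention) = -919
  L = 265 + 2·32 + 3·(-919) = -2428
Comparing — Policy A: L=-2353, Policy B: L=233, Policy C: L=-2428. Highest is 233 (Policy B).

233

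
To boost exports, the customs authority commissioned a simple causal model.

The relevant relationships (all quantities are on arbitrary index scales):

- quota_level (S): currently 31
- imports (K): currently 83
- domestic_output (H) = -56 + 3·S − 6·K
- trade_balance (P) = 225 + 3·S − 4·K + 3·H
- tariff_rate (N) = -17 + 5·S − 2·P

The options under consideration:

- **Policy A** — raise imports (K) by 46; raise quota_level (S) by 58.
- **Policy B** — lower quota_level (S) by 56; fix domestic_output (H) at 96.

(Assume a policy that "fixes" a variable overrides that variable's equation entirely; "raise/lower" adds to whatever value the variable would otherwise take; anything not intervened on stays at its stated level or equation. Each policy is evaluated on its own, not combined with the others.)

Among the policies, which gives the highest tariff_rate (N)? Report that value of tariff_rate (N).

3854

Policy A (K + 46, S + 58):
  S = 31 + 58 = 89
  K = 83 + 46 = 129
  H = -56 + 3·89 − 6·129 = -563
  P = 225 + 3·89 − 4·129 + 3·(-563) = -1713
  N = -17 + 5·89 − 2·(-1713) = 3854
Policy B (S − 56, H := 96):
  S = 31 − 56 = -25
  K = 83
  H = 96
  P = 225 + 3·(-25) − 4·83 + 3·96 = 106
  N = -17 + 5·(-25) − 2·106 = -354
Comparing — Policy A: N=3854, Policy B: N=-354. Highest is 3854 (Policy A).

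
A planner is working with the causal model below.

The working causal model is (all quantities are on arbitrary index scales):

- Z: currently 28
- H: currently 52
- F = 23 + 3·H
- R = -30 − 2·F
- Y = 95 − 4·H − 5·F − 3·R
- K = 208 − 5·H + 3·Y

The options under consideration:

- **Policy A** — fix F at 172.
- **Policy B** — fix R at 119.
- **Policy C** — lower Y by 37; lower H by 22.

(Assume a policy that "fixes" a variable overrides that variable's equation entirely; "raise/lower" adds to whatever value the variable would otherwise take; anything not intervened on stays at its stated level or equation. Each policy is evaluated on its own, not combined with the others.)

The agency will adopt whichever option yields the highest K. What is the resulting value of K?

Policy A (F := 172):
  H = 52
  F = 172
  R = -30 − 2·172 = -374
  Y = 95 − 4·52 − 5·172 − 3·(-374) = 149
  K = 208 − 5·52 + 3·149 = 395
Policy B (R := 119):
  H = 52
  F = 23 + 3·52 = 179
  R = 119
  Y = 95 − 4·52 − 5·179 − 3·119 = -1365
  K = 208 − 5·52 + 3·(-1365) = -4147
Policy C (Y − 37, H − 22):
  H = 52 − 22 = 30
  F = 23 + 3·30 = 113
  R = -30 − 2·113 = -256
  Y = 95 − 4·30 − 5·113 − 3·(-256) (−37 from intervention) = 141
  K = 208 − 5·30 + 3·141 = 481
Comparing — Policy A: K=395, Policy B: K=-4147, Policy C: K=481. Highest is 481 (Policy C).

481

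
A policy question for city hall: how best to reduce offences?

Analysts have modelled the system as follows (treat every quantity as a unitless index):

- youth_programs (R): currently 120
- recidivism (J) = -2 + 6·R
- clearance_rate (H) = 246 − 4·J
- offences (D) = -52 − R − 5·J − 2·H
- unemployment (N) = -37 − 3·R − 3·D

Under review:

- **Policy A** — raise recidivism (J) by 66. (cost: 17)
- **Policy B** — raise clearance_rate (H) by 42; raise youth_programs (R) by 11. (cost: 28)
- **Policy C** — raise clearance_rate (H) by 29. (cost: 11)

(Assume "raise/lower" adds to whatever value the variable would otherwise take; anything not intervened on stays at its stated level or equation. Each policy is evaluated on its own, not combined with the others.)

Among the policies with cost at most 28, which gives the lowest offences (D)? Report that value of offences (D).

1432

Policy A (J + 66):
  R = 120
  J = -2 + 6·120 (+66 from intervention) = 784
  H = 246 − 4·784 = -2890
  D = -52 − 120 − 5·784 − 2·(-2890) = 1688
Policy B (H + 42, R + 11):
  R = 120 + 11 = 131
  J = -2 + 6·131 = 784
  H = 246 − 4·784 (+42 from intervention) = -2848
  D = -52 − 131 − 5·784 − 2·(-2848) = 1593
Policy C (H + 29):
  R = 120
  J = -2 + 6·120 = 718
  H = 246 − 4·718 (+29 from intervention) = -2597
  D = -52 − 120 − 5·718 − 2·(-2597) = 1432
Comparing — Policy A: D=1688, Policy B: D=1593, Policy C: D=1432. Lowest is 1432 (Policy C).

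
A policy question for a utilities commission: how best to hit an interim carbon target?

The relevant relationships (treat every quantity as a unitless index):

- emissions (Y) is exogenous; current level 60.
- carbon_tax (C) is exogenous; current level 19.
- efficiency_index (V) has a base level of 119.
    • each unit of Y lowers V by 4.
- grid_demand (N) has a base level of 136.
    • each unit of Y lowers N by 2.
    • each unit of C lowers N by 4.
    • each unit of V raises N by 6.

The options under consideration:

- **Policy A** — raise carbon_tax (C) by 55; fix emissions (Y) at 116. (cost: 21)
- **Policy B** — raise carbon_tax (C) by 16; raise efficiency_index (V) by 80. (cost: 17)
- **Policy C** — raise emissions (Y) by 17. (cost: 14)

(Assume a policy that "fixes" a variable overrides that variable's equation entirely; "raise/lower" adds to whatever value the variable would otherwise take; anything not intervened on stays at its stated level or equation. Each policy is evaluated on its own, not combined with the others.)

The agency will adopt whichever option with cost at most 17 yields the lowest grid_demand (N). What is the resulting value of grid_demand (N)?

-1228

Policy B (C + 16, V + 80):
  Y = 60
  C = 19 + 16 = 35
  V = 119 − 4·60 (+80 from intervention) = -41
  N = 136 − 2·60 − 4·35 + 6·(-41) = -370
Policy C (Y + 17):
  Y = 60 + 17 = 77
  C = 19
  V = 119 − 4·77 = -189
  N = 136 − 2·77 − 4·19 + 6·(-189) = -1228
Comparing — Policy B: N=-370, Policy C: N=-1228. Lowest is -1228 (Policy C).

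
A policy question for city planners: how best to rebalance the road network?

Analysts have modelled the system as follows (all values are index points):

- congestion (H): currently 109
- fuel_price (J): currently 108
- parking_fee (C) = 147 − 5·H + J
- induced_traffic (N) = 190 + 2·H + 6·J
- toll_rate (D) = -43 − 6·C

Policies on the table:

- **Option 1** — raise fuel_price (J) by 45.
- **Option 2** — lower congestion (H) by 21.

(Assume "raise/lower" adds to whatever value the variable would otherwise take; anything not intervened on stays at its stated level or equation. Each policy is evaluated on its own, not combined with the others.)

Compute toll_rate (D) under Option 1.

Option 1 (J + 45):
  H = 109
  J = 108 + 45 = 153
  C = 147 − 5·109 + 153 = -245
  D = -43 − 6·(-245) = 1427

1427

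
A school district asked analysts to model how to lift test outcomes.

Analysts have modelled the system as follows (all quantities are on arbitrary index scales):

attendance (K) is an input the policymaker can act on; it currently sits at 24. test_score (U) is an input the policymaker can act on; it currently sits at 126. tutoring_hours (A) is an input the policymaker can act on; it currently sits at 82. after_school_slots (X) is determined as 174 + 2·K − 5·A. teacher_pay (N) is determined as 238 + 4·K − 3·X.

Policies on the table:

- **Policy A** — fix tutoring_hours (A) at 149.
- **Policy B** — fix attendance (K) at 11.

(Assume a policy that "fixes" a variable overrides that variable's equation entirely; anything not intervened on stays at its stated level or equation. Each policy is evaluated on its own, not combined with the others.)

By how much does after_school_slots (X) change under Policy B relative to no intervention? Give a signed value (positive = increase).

Baseline:
  K = 24
  A = 82
  X = 174 + 2·24 − 5·82 = -188
Policy B (K := 11):
  K = 11
  A = 82
  X = 174 + 2·11 − 5·82 = -214
Change in X: -214 − (-188) = -26

-26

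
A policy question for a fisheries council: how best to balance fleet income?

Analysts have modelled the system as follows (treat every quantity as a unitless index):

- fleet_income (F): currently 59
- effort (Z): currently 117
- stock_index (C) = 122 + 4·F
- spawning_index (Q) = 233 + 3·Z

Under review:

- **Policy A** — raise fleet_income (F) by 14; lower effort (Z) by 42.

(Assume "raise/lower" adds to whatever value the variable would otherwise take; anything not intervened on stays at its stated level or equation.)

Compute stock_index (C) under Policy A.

414

Policy A (F + 14, Z − 42):
  F = 59 + 14 = 73
  C = 122 + 4·73 = 414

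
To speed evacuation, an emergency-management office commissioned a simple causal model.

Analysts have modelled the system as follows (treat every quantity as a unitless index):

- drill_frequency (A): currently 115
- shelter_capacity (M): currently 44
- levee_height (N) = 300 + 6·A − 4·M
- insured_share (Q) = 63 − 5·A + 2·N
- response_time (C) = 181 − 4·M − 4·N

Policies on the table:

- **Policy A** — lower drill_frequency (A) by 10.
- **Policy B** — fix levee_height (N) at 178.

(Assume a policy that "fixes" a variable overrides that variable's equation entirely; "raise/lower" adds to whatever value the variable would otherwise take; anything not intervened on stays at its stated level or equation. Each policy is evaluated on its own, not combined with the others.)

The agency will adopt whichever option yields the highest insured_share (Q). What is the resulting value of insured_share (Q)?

Policy A (A − 10):
  A = 115 − 10 = 105
  M = 44
  N = 300 + 6·105 − 4·44 = 754
  Q = 63 − 5·105 + 2·754 = 1046
Policy B (N := 178):
  A = 115
  M = 44
  N = 178
  Q = 63 − 5·115 + 2·178 = -156
Comparing — Policy A: Q=1046, Policy B: Q=-156. Highest is 1046 (Policy A).

1046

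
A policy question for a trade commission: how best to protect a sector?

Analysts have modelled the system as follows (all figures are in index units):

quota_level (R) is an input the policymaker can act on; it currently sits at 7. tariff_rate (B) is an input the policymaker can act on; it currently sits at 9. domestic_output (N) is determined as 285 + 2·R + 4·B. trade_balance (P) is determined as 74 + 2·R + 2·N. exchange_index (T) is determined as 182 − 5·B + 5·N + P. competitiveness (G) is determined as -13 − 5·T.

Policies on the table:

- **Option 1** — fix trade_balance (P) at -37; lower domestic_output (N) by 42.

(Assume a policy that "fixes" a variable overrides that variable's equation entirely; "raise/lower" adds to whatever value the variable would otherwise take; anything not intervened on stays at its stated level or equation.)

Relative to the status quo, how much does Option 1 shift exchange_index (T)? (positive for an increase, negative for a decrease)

Baseline:
  R = 7
  B = 9
  N = 285 + 2·7 + 4·9 = 335
  P = 74 + 2·7 + 2·335 = 758
  T = 182 − 5·9 + 5·335 + 758 = 2570
Option 1 (P := -37, N − 42):
  R = 7
  B = 9
  N = 285 + 2·7 + 4·9 (−42 from intervention) = 293
  P = -37
  T = 182 − 5·9 + 5·293 + (-37) = 1565
Change in T: 1565 − 2570 = -1005

-1005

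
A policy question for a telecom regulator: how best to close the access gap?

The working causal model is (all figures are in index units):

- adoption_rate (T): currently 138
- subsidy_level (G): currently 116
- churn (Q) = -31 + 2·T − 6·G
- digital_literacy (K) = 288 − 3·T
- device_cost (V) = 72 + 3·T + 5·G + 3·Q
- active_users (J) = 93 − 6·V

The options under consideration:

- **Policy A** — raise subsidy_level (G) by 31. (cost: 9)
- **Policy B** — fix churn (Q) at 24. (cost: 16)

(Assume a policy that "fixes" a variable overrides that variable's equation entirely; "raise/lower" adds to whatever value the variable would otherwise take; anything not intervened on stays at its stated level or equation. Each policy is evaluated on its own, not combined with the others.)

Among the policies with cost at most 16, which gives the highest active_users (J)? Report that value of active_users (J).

4233

Policy A (G + 31):
  T = 138
  G = 116 + 31 = 147
  Q = -31 + 2·138 − 6·147 = -637
  V = 72 + 3·138 + 5·147 + 3·(-637) = -690
  J = 93 − 6·(-690) = 4233
Policy B (Q := 24):
  T = 138
  G = 116
  Q = 24
  V = 72 + 3·138 + 5·116 + 3·24 = 1138
  J = 93 − 6·1138 = -6735
Comparing — Policy A: J=4233, Policy B: J=-6735. Highest is 4233 (Policy A).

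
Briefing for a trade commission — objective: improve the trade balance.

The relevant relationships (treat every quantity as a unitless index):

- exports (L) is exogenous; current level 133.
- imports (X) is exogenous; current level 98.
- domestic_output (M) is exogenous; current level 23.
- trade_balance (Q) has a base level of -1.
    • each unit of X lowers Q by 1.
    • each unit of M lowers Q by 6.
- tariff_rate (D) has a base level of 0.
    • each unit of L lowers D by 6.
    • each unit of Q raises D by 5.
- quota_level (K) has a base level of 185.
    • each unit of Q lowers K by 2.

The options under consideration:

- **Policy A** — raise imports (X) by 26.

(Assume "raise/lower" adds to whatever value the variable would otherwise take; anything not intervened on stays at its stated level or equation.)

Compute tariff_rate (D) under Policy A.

-2113

Policy A (X + 26):
  L = 133
  X = 98 + 26 = 124
  M = 23
  Q = -1 − 124 − 6·23 = -263
  D = 0 − 6·133 + 5·(-263) = -2113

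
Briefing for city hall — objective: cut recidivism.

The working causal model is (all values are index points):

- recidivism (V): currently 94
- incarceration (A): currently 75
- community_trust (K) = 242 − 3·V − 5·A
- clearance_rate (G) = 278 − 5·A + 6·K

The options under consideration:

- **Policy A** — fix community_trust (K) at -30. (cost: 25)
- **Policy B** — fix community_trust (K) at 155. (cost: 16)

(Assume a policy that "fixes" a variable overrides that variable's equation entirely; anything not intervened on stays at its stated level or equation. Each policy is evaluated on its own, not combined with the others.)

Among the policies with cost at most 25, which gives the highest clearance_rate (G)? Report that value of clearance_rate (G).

833

Policy A (K := -30):
  V = 94
  A = 75
  K = -30
  G = 278 − 5·75 + 6·(-30) = -277
Policy B (K := 155):
  V = 94
  A = 75
  K = 155
  G = 278 − 5·75 + 6·155 = 833
Comparing — Policy A: G=-277, Policy B: G=833. Highest is 833 (Policy B).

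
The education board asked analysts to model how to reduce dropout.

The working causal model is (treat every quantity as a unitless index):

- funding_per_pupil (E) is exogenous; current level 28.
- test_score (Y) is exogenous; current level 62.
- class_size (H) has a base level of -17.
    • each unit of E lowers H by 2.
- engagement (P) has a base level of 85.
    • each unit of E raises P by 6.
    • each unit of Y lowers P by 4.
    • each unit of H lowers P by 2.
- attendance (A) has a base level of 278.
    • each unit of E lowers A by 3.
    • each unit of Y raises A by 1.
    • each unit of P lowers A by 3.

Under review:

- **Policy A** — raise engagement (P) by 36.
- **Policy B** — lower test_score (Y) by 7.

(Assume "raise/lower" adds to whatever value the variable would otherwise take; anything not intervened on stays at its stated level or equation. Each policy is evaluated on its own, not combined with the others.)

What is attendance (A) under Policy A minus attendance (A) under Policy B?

-17

Policy A (P + 36):
  E = 28
  Y = 62
  H = -17 − 2·28 = -73
  P = 85 + 6·28 − 4·62 − 2·(-73) (+36 from intervention) = 187
  A = 278 − 3·28 + 62 − 3·187 = -305
Policy B (Y − 7):
  E = 28
  Y = 62 − 7 = 55
  H = -17 − 2·28 = -73
  P = 85 + 6·28 − 4·55 − 2·(-73) = 179
  A = 278 − 3·28 + 55 − 3·179 = -288
A: -305 − (-288) = -17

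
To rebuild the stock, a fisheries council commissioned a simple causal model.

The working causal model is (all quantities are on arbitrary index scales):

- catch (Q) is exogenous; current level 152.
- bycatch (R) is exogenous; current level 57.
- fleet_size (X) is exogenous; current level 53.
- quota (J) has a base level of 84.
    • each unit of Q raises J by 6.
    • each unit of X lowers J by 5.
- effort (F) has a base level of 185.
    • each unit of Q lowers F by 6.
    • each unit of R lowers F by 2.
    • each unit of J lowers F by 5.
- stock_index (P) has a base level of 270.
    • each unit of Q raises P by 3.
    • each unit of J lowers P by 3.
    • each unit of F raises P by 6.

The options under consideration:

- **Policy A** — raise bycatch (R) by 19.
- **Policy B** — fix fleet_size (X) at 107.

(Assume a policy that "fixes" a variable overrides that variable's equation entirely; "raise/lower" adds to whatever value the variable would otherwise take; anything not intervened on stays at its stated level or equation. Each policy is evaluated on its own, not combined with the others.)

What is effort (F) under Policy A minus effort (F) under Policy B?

-1388

Policy A (R + 19):
  Q = 152
  R = 57 + 19 = 76
  X = 53
  J = 84 + 6·152 − 5·53 = 731
  F = 185 − 6·152 − 2·76 − 5·731 = -4534
Policy B (X := 107):
  Q = 152
  R = 57
  X = 107
  J = 84 + 6·152 − 5·107 = 461
  F = 185 − 6·152 − 2·57 − 5·461 = -3146
F: -4534 − (-3146) = -1388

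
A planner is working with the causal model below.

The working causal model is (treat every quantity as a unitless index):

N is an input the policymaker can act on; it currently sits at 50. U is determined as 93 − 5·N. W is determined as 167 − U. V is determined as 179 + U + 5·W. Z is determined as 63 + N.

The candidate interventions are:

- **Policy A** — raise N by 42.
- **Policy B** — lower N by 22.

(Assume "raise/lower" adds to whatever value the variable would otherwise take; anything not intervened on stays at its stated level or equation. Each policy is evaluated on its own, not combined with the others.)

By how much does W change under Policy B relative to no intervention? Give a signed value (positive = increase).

Baseline:
  N = 50
  U = 93 − 5·50 = -157
  W = 167 − (-157) = 324
Policy B (N − 22):
  N = 50 − 22 = 28
  U = 93 − 5·28 = -47
  W = 167 − (-47) = 214
Change in W: 214 − 324 = -110

-110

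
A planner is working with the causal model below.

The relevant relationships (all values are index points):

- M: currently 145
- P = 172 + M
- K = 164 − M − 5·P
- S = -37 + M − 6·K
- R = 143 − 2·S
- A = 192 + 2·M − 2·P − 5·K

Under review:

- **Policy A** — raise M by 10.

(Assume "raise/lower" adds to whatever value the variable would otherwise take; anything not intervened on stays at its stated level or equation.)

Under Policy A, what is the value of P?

327

Policy A (M + 10):
  M = 145 + 10 = 155
  P = 172 + 155 = 327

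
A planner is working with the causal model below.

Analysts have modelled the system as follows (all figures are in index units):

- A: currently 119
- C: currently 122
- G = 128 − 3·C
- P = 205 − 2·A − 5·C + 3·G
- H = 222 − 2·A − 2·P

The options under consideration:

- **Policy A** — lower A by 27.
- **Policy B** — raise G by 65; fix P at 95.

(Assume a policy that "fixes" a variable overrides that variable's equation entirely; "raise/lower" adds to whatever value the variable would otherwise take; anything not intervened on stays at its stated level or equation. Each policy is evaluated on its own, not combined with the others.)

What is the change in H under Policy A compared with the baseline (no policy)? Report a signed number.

-54

Baseline:
  A = 119
  C = 122
  G = 128 − 3·122 = -238
  P = 205 − 2·119 − 5·122 + 3·(-238) = -1357
  H = 222 − 2·119 − 2·(-1357) = 2698
Policy A (A − 27):
  A = 119 − 27 = 92
  C = 122
  G = 128 − 3·122 = -238
  P = 205 − 2·92 − 5·122 + 3·(-238) = -1303
  H = 222 − 2·92 − 2·(-1303) = 2644
Change in H: 2644 − 2698 = -54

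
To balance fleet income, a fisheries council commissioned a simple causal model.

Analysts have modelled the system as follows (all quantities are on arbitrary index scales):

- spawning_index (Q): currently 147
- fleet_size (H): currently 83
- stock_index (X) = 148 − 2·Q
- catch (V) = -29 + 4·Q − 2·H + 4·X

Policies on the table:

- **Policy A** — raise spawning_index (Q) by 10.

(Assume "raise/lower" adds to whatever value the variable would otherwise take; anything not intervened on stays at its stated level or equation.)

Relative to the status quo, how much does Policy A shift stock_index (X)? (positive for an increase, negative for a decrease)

Baseline:
  Q = 147
  X = 148 − 2·147 = -146
Policy A (Q + 10):
  Q = 147 + 10 = 157
  X = 148 − 2·157 = -166
Change in X: -166 − (-146) = -20

-20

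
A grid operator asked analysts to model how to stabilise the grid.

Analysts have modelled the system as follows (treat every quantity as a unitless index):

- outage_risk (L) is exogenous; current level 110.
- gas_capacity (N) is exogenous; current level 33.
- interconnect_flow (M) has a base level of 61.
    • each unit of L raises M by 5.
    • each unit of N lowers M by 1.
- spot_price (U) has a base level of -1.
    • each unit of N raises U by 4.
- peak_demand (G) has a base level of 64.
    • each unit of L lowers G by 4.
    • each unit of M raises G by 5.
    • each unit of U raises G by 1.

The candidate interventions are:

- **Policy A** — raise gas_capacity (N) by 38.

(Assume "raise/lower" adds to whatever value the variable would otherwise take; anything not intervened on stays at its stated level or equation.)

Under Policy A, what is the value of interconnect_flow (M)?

Policy A (N + 38):
  L = 110
  N = 33 + 38 = 71
  M = 61 + 5·110 − 71 = 540

540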